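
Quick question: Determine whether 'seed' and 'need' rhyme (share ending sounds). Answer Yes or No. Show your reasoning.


Rime (stressed vowel + following sounds) of 'seed': -eed = /iːd/
Rime of 'need': -eed = /iːd/
/iːd/ and /iːd/ are the same ending sound, so the words rhyme.

Yes


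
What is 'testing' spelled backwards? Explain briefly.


Reverse 'testing' character by character: 'gnitset'.

gnitset


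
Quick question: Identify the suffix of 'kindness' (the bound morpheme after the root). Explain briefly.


The word 'kindness' = 'kind' (root) + '-ness' (suffix). The suffix is '-ness'.

ness


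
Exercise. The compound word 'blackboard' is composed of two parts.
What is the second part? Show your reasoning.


Split 'blackboard' into 'black' + 'board'. The second part is 'board'.

board


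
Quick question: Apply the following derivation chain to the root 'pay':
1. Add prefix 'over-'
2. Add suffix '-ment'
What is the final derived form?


Step 1: Add prefix 'over-' to 'pay' = 'overpay'
Step 2: Add suffix '-ment' to 'overpay' = 'overpayment'

overpayment


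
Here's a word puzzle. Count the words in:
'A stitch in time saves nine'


Split into words: A | stitch | in | time | saves | nine = 6 words.

6


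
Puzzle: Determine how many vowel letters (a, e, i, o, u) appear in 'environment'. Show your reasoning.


Vowels in 'environment': e, i, o, e = 4 vowels.

4


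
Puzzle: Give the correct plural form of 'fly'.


Apply rule: Change -y to -ies (consonant + y). 'fly' becomes 'flies'.

flies


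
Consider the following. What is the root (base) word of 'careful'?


Remove suffix '-ful' from 'careful' to get root 'care'.

care


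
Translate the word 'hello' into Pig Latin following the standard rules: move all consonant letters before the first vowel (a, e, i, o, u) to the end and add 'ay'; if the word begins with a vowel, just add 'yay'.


'hello': move consonant cluster 'h' to end and add 'ay': 'ellohay'.

ellohay


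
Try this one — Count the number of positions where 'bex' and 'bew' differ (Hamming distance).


Alignment:
Position 1: 'b' vs 'b' = match
Position 2: 'e' vs 'e' = match
Position 3: 'x' vs 'w' = DIFFER
Total differences: 1

1


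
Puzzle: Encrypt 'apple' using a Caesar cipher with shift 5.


Shift each letter by 5: a -> f, p -> u, p -> u, l -> q, e -> j. Result: 'fuuqj'.

fuuqj


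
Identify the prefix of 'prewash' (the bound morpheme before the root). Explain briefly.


The word 'prewash' = 'pre' (prefix) + 'wash' (root). The prefix is 'pre'.

pre


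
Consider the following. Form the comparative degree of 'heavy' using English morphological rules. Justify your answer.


Apply comparative formation (consonant + y: change y to i, add -er): 'heavy' -> 'heavier'.

heavier


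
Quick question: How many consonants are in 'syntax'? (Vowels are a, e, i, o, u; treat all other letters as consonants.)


Consonants in 'syntax': s, y, n, t, x = 5 consonants.

5


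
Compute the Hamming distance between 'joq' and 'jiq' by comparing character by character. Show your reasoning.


Alignment:
Position 1: 'j' vs 'j' = match
Position 2: 'o' vs 'i' = DIFFER
Position 3: 'q' vs 'q' = match
Total differences: 1

1


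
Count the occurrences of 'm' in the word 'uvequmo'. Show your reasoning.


Letter 'm' in 'uvequmo': found at position(s) 6 = 1 occurrence(s).

1


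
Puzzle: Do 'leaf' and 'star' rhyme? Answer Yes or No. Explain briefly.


Rime (stressed vowel + following sounds) of 'leaf': -eaf = /iːf/
Rime of 'star': -ar = /ɑːr/
/iːf/ and /ɑːr/ are different ending sounds, so the words do not rhyme.

No


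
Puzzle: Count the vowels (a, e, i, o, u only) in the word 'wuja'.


Vowels in 'wuja': u, a = 2 vowels.

2


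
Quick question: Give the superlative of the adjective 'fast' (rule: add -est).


Apply superlative formation (add -est): 'fast' -> 'fastest'.

fastest


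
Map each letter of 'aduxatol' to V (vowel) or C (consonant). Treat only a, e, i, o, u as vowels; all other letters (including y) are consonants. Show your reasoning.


Letter mapping: a = V, d = C, u = V, x = C, a = V, t = C, o = V, l = C.

VCVCVCVC


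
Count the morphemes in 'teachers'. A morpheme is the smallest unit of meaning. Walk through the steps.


Decomposition: teach (root) + -er (suffix) + -s (plural) = 3 morpheme(s)

3 morphemes


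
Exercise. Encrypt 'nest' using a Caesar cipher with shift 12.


Shift each letter by 12: n -> z, e -> q, s -> e, t -> f. Result: 'zqef'.

zqef


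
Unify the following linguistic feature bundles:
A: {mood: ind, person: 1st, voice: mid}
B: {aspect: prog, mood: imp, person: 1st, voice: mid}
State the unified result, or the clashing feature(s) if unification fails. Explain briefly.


Compare features:
aspect: A=_ vs B=prog -> unified: prog
mood: A=ind vs B=imp -> CLASH
person: A=1st vs B=1st -> unified: 1st
voice: A=mid vs B=mid -> unified: mid
Clash detected on feature 'mood' (ind vs imp); unification fails.

CLASH on 'mood' (ind vs imp)


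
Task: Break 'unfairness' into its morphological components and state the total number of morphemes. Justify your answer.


Step 1: Identify prefix: 'un' (meaning: not/reverse)
Step 2: Identify root: 'fair'
Step 3: Identify suffix(es): 'ness'
Decomposition: un- (prefix: not/reverse) + fair (root) + -ness (suffix: state of)
Total morphemes: 3

3 morphemes (un- (prefix: not/reverse) + fair (root) + -ness (suffix: state of))


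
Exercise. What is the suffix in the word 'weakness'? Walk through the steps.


The word 'weakness' = 'weak' (root) + '-ness' (suffix). The suffix is '-ness'.

ness


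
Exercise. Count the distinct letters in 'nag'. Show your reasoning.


Unique letters in 'nag': {a, g, n} = 3 distinct letters.

3


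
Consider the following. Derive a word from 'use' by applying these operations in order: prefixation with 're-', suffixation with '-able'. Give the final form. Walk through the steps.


Step 1: Add prefix 're-' to 'use' = 'reuse'
Step 2: Add suffix '-able' to 'reuse' = 'reusable'

reusable


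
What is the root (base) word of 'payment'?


Remove suffix '-ment' from 'payment' to get root 'pay'.

pay


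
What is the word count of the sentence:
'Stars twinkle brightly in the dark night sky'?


Split into words: Stars | twinkle | brightly | in | the | dark | night | sky = 8 words.

8


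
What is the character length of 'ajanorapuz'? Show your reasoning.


Spell out 'ajanorapuz' and number each letter: a(1), j(2), a(3), n(4), o(5), r(6), a(7), p(8), u(9), z(10). Total: 10 letters.

10


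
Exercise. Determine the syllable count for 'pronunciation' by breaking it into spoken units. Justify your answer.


Break 'pronunciation' into syllables: pro-nun-ci-a-tion -> pro | nun | ci | a | tion = 5 syllables

5 syllables


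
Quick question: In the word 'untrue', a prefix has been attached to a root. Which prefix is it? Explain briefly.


The word 'untrue' = 'un' (prefix) + 'true' (root). The prefix is 'un'.

un


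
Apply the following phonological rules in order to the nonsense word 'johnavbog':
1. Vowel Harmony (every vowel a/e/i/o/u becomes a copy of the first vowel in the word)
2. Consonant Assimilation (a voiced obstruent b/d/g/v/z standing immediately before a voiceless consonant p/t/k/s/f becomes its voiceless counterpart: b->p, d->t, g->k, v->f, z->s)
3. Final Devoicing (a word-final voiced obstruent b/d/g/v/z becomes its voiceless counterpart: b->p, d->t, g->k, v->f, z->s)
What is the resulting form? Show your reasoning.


Starting form: 'johnavbog'
Rule 1: Vowel Harmony: all vowels become 'o' (matching first vowel). 'johnavbog' -> 'johnovbog'
Rule 2: Consonant Assimilation: no voiced obstruent (b/d/g/v/z) stands immediately before a voiceless consonant (p/t/k/s/f). No change.
Rule 3: Final Devoicing: word-final voiced obstruent 'g' becomes voiceless 'k'. 'johnovbog' -> 'johnovbok'
Final form: 'johnovbok'

johnovbok


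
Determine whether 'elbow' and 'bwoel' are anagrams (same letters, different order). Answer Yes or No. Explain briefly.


Sorted letters of 'elbow': 'below'
Sorted letters of 'bwoel': 'below'
They match.

Yes


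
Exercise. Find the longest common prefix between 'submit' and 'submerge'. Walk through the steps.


Compare from the start: 4 characters match: 'subm'. Mismatch at position 5: 'i' vs 'e'.

subm


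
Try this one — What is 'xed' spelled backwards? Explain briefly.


Reverse 'xed' character by character: 'dex'.

dex


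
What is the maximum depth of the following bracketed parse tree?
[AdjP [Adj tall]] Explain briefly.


Count bracket nesting levels:
'[' at pos 0: depth = 1
'[' at pos 6: depth = 2
Maximum depth reached: 2

2


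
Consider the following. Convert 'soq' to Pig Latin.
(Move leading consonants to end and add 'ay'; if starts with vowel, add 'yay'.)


'soq': move consonant cluster 's' to end and add 'ay': 'oqsay'.

oqsay


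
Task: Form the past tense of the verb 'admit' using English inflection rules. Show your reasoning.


Apply rule: Double final consonant and add -ed. 'admit' becomes 'admitted'.

admitted


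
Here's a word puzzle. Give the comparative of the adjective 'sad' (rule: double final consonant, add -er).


Apply comparative formation (double final consonant, add -er): 'sad' -> 'sadder'.

sadder


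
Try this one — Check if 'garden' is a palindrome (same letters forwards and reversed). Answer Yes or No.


Forward: 'garden'
Reversed: 'nedrag'
They differ.

No


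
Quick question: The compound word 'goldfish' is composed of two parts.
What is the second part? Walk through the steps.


Split 'goldfish' into 'gold' + 'fish'. The second part is 'fish'.

fish


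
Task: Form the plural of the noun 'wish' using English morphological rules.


Apply rule: Add -es (sibilant/fricative ending). 'wish' becomes 'wishes'.

wishes


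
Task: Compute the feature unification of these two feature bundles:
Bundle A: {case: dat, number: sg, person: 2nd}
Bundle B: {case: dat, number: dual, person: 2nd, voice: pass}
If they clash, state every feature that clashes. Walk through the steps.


Compare features:
case: A=dat vs B=dat -> unified: dat
number: A=sg vs B=dual -> CLASH
person: A=2nd vs B=2nd -> unified: 2nd
voice: A=_ vs B=pass -> unified: pass
Clash detected on feature 'number' (sg vs dual); unification fails.

CLASH on 'number' (sg vs dual)


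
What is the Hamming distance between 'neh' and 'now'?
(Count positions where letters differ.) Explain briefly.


Alignment:
Position 1: 'n' vs 'n' = match
Position 2: 'e' vs 'o' = DIFFER
Position 3: 'h' vs 'w' = DIFFER
Total differences: 2

2


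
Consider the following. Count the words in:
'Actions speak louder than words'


Split into words: Actions | speak | louder | than | words = 5 words.

5


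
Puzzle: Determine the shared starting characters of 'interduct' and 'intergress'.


Compare from the start: 5 characters match: 'inter'. Mismatch at position 6: 'd' vs 'g'.

inter


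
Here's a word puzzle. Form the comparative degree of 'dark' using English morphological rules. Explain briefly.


Apply comparative formation (add -er): 'dark' -> 'darker'.

darker


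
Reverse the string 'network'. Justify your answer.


Reverse 'network' character by character: 'krowten'.

krowten


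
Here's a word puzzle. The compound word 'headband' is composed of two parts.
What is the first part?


Split 'headband' into 'head' + 'band'. The first part is 'head'.

head


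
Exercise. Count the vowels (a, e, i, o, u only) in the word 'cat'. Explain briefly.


Vowels in 'cat': a = 1 vowels.

1


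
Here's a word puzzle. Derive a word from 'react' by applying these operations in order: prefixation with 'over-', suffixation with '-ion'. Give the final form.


Step 1: Add prefix 'over-' to 'react' = 'overreact'
Step 2: Add suffix '-ion' to 'overreact' = 'overreaction'

overreaction


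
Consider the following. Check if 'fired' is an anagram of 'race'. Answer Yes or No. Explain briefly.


Sorted letters of 'fired': 'defir'
Sorted letters of 'race': 'acer'
They do not match.

No


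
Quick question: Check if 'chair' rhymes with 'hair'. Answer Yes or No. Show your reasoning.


Rime (stressed vowel + following sounds) of 'chair': -air = /ɛər/
Rime of 'hair': -air = /ɛər/
/ɛər/ and /ɛər/ are the same ending sound, so the words rhyme.

Yes


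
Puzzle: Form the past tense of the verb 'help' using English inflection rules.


Apply rule: Add -ed. 'help' becomes 'helped'.

helped


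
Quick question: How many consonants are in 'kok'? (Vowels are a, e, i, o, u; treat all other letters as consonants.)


Consonants in 'kok': k, k = 2 consonants.

2


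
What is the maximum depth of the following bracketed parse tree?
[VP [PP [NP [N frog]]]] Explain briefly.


Count bracket nesting levels:
'[' at pos 0: depth = 1
'[' at pos 4: depth = 2
'[' at pos 8: depth = 3
'[' at pos 12: depth = 4
Maximum depth reached: 4

4


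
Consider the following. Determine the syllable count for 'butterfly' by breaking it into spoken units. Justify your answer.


Break 'butterfly' into syllables: but-ter-fly -> but | ter | fly = 3 syllables

3 syllables


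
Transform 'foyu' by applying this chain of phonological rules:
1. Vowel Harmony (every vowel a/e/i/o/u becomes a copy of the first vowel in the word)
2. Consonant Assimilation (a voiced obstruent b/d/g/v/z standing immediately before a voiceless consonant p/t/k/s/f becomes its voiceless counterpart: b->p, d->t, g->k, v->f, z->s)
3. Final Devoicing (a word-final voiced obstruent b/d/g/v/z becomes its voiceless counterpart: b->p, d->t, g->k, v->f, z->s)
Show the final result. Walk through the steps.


Starting form: 'foyu'
Rule 1: Vowel Harmony: all vowels become 'o' (matching first vowel). 'foyu' -> 'foyo'
Rule 2: Consonant Assimilation: no voiced obstruent (b/d/g/v/z) stands immediately before a voiceless consonant (p/t/k/s/f). No change.
Rule 3: Final Devoicing: the word ends in the vowel 'o', not a consonant. No change.
Final form: 'foyo'

foyo


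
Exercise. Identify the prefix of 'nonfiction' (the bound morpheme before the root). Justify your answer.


The word 'nonfiction' = 'non' (prefix) + 'fiction' (root). The prefix is 'non'.

non


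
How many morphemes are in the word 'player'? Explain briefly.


Decomposition: play (root) + -er (suffix) = 2 morpheme(s)

2 morphemes


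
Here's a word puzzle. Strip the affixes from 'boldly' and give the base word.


Remove suffix '-ly' from 'boldly' to get root 'bold'.

bold


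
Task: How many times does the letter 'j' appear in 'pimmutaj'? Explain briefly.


Letter 'j' in 'pimmutaj': found at position(s) 8 = 1 occurrence(s).

1


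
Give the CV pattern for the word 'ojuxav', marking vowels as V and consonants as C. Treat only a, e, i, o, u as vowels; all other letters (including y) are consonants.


Letter mapping: o = V, j = C, u = V, x = C, a = V, v = C.

VCVCVC


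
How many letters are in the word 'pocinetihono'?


Spell out 'pocinetihono' and number each letter: p(1), o(2), c(3), i(4), n(5), e(6), t(7), i(8), h(9), o(10), n(11), o(12). Total: 12 letters.

12


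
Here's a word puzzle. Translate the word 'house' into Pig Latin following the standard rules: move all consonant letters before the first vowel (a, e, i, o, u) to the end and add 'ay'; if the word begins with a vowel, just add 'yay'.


'house': move consonant cluster 'h' to end and add 'ay': 'ousehay'.

ousehay


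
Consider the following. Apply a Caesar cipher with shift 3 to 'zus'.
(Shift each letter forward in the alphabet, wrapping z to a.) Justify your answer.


Shift each letter by 3: z -> c, u -> x, s -> v. Result: 'cxv'.

cxv


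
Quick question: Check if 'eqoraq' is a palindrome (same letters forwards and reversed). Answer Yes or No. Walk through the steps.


Forward: 'eqoraq'
Reversed: 'qaroqe'
They differ.

No


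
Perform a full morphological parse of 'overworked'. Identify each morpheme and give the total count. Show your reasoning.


Step 1: Identify prefix: 'over' (meaning: excessively)
Step 2: Identify root: 'work'
Step 3: Identify suffix(es): 'ed'
Decomposition: over- (prefix: excessively) + work (root) + -ed (suffix: past)
Total morphemes: 3

3 morphemes (over- (prefix: excessively) + work (root) + -ed (suffix: past))


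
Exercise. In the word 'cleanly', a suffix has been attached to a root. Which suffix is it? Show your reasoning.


The word 'cleanly' = 'clean' (root) + '-ly' (suffix). The suffix is '-ly'.

ly


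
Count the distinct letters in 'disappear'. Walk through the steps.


Unique letters in 'disappear': {a, d, e, i, p, r, s} = 7 distinct letters.

7


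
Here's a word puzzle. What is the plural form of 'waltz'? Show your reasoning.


Apply rule: Add -es (sibilant/fricative ending). 'waltz' becomes 'waltzes'.

waltzes


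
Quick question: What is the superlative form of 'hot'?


Apply superlative formation (double final consonant, add -est): 'hot' -> 'hottest'.

hottest


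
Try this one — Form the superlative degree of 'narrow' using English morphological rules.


Apply superlative formation (add -est): 'narrow' -> 'narrowest'.

narrowest


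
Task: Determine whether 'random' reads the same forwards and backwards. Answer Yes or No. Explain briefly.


Forward: 'random'
Reversed: 'modnar'
They differ.

No


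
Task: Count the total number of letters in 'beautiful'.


Spell out 'beautiful' and number each letter: b(1), e(2), a(3), u(4), t(5), i(6), f(7), u(8), l(9). Total: 9 letters.

9


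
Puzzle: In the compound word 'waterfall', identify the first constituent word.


Split 'waterfall' into 'water' + 'fall'. The first part is 'water'.

water


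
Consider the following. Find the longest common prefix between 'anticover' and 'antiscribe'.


Compare from the start: 4 characters match: 'anti'. Mismatch at position 5: 'c' vs 's'.

anti


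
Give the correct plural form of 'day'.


Apply rule: Add -s. 'day' becomes 'days'.

days


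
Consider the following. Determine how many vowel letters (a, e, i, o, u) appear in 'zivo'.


Vowels in 'zivo': i, o = 2 vowels.

2


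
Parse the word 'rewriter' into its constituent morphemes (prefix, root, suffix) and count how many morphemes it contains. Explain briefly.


Step 1: Identify prefix: 're' (meaning: again)
Step 2: Identify root: 'write'
Step 3: Identify suffix(es): 'er'
Decomposition: re- (prefix: again) + write (root) + -er (suffix: one who)
Total morphemes: 3

3 morphemes (re- (prefix: again) + write (root) + -er (suffix: one who))


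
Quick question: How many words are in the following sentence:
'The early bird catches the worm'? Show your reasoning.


Split into words: The | early | bird | catches | the | worm = 6 words.

6


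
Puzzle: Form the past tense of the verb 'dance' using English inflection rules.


Apply rule: Add -d (word ends in -e). 'dance' becomes 'danced'.

danced


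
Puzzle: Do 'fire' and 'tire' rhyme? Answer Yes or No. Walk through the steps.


Rime (stressed vowel + following sounds) of 'fire': -ire = /aɪər/
Rime of 'tire': -ire = /aɪər/
/aɪər/ and /aɪər/ are the same ending sound, so the words rhyme.

Yes


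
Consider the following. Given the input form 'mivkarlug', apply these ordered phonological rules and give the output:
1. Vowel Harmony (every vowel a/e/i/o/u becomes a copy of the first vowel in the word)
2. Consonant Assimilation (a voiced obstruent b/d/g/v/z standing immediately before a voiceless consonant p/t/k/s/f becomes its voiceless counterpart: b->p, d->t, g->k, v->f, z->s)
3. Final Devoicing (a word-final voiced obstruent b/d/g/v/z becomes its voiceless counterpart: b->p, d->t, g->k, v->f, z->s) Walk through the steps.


Starting form: 'mivkarlug'
Rule 1: Vowel Harmony: all vowels become 'i' (matching first vowel). 'mivkarlug' -> 'mivkirlig'
Rule 2: Consonant Assimilation: voiced obstruent before voiceless consonant becomes voiceless ('vk' -> 'fk'). 'mivkirlig' -> 'mifkirlig'
Rule 3: Final Devoicing: word-final voiced obstruent 'g' becomes voiceless 'k'. 'mifkirlig' -> 'mifkirlik'
Final form: 'mifkirlik'

mifkirlik


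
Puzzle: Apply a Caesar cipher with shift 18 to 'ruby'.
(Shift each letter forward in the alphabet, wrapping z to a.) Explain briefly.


Shift each letter by 18: r -> j, u -> m, b -> t, y -> q. Result: 'jmtq'.

jmtq


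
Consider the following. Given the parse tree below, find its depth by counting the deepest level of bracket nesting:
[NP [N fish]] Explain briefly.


Count bracket nesting levels:
'[' at pos 0: depth = 1
'[' at pos 4: depth = 2
Maximum depth reached: 2

2


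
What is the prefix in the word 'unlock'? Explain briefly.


The word 'unlock' = 'un' (prefix) + 'lock' (root). The prefix is 'un'.

un


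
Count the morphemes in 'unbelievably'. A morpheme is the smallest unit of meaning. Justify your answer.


Decomposition: un- (prefix) + believe (root) + -able (suffix) + -ly (suffix) = 4 morpheme(s)

4 morphemes


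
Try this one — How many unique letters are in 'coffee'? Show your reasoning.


Unique letters in 'coffee': {c, e, f, o} = 4 distinct letters.

4


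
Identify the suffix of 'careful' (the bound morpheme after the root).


The word 'careful' = 'care' (root) + '-ful' (suffix). The suffix is '-ful'.

ful


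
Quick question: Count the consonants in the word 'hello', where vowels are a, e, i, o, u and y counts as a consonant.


Consonants in 'hello': h, l, l = 3 consonants.

3


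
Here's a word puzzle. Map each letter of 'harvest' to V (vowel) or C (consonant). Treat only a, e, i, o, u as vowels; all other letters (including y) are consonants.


Letter mapping: h = C, a = V, r = C, v = C, e = V, s = C, t = C.

CVCCVCC


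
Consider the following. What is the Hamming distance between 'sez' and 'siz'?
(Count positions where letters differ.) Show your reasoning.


Alignment:
Position 1: 's' vs 's' = match
Position 2: 'e' vs 'i' = DIFFER
Position 3: 'z' vs 'z' = match
Total differences: 1

1


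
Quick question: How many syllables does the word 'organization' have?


Break 'organization' into syllables: or-gan-i-za-tion -> or | gan | i | za | tion = 5 syllables

5 syllables


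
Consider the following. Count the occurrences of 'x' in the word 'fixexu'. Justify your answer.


Letter 'x' in 'fixexu': found at position(s) 3, 5 = 2 occurrence(s).

2


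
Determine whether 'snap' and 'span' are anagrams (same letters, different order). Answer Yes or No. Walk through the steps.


Sorted letters of 'snap': 'anps'
Sorted letters of 'span': 'anps'
They match.

Yes


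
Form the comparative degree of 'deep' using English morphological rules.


Apply comparative formation (add -er): 'deep' -> 'deeper'.

deeper


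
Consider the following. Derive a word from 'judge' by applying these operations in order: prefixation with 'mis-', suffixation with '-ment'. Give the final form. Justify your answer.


Step 1: Add prefix 'mis-' to 'judge' = 'misjudge'
Step 2: Add suffix '-ment' to 'misjudge' = 'misjudgment'

misjudgment


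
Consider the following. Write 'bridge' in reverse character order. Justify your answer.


Reverse 'bridge' character by character: 'egdirb'.

egdirb


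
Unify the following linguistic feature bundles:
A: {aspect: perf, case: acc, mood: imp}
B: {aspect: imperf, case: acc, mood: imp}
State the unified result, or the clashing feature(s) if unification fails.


Compare features:
aspect: A=perf vs B=imperf -> CLASH
case: A=acc vs B=acc -> unified: acc
mood: A=imp vs B=imp -> unified: imp
Clash detected on feature 'aspect' (perf vs imperf); unification fails.

CLASH on 'aspect' (perf vs imperf)


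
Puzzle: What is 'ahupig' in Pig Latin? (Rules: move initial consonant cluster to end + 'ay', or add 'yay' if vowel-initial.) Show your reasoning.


'ahupig' starts with a vowel, so add 'yay': 'ahupigyay'.

ahupigyay


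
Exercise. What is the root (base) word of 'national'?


Remove suffix '-al' from 'national' to get root 'nation'.

nation


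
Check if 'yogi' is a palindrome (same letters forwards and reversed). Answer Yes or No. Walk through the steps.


Forward: 'yogi'
Reversed: 'igoy'
They differ.

No


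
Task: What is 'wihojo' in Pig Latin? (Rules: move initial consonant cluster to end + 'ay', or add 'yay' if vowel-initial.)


'wihojo': move consonant cluster 'w' to end and add 'ay': 'ihojoway'.

ihojoway


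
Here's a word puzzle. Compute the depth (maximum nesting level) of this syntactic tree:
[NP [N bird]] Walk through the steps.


Count bracket nesting levels:
'[' at pos 0: depth = 1
'[' at pos 4: depth = 2
Maximum depth reached: 2

2


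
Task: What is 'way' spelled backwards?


Reverse 'way' character by character: 'yaw'.

yaw


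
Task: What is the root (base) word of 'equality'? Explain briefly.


Remove suffix '-ity' from 'equality' to get root 'equal'.

equal


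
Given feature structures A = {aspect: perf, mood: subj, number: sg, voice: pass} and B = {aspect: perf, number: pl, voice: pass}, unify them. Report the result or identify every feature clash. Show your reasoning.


Compare features:
aspect: A=perf vs B=perf -> unified: perf
mood: A=subj vs B=_ -> unified: subj
number: A=sg vs B=pl -> CLASH
voice: A=pass vs B=pass -> unified: pass
Clash detected on feature 'number' (sg vs pl); unification fails.

CLASH on 'number' (sg vs pl)


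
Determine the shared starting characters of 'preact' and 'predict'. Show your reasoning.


Compare from the start: 3 characters match: 'pre'. Mismatch at position 4: 'a' vs 'd'.

pre


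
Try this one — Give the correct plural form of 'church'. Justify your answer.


Apply rule: Add -es (sibilant/fricative ending). 'church' becomes 'churches'.

churches


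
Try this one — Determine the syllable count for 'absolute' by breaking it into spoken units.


Break 'absolute' into syllables: ab-so-lute -> ab | so | lute = 3 syllables

3 syllables


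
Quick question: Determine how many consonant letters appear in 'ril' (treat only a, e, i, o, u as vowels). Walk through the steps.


Consonants in 'ril': r, l = 2 consonants.

2


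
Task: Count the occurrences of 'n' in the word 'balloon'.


Letter 'n' in 'balloon': found at position(s) 7 = 1 occurrence(s).

1


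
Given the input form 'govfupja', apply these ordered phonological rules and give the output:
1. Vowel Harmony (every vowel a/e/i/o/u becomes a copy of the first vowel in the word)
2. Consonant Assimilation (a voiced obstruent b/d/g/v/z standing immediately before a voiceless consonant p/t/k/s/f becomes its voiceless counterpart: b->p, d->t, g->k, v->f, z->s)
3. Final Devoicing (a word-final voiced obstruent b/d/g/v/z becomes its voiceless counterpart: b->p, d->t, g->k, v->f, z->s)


Starting form: 'govfupja'
Rule 1: Vowel Harmony: all vowels become 'o' (matching first vowel). 'govfupja' -> 'govfopjo'
Rule 2: Consonant Assimilation: voiced obstruent before voiceless consonant becomes voiceless ('vf' -> 'ff'). 'govfopjo' -> 'goffopjo'
Rule 3: Final Devoicing: the word ends in the vowel 'o', not a consonant. No change.
Final form: 'goffopjo'

goffopjo


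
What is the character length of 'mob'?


Spell out 'mob' and number each letter: m(1), o(2), b(3). Total: 3 letters.

3


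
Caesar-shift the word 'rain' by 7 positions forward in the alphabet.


Shift each letter by 7: r -> y, a -> h, i -> p, n -> u. Result: 'yhpu'.

yhpu


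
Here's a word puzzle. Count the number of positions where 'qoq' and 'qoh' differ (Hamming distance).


Alignment:
Position 1: 'q' vs 'q' = match
Position 2: 'o' vs 'o' = match
Position 3: 'q' vs 'h' = DIFFER
Total differences: 1

1


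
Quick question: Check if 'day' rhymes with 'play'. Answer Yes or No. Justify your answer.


Rime (stressed vowel + following sounds) of 'day': -ay = /eɪ/
Rime of 'play': -ay = /eɪ/
/eɪ/ and /eɪ/ are the same ending sound, so the words rhyme.

Yes


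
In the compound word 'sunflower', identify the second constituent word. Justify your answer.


Split 'sunflower' into 'sun' + 'flower'. The second part is 'flower'.

flower


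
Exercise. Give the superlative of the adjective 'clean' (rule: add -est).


Apply superlative formation (add -est): 'clean' -> 'cleanest'.

cleanest


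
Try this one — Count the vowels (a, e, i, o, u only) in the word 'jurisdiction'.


Vowels in 'jurisdiction': u, i, i, i, o = 5 vowels.

5


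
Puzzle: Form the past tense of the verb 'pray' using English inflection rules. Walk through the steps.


Apply rule: Add -ed. 'pray' becomes 'prayed'.

prayed


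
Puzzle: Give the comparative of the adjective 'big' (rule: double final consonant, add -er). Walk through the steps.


Apply comparative formation (double final consonant, add -er): 'big' -> 'bigger'.

bigger


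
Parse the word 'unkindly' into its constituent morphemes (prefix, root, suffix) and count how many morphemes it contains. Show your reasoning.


Step 1: Identify prefix: 'un' (meaning: not/reverse)
Step 2: Identify root: 'kind'
Step 3: Identify suffix(es): 'ly'
Decomposition: un- (prefix: not/reverse) + kind (root) + -ly (suffix: in manner of)
Total morphemes: 3

3 morphemes (un- (prefix: not/reverse) + kind (root) + -ly (suffix: in manner of))


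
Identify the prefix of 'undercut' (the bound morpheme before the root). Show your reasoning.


The word 'undercut' = 'under' (prefix) + 'cut' (root). The prefix is 'under'.

under


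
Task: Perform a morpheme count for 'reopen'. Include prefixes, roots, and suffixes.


Decomposition: re- (prefix) + open (root) = 2 morpheme(s)

2 morphemes


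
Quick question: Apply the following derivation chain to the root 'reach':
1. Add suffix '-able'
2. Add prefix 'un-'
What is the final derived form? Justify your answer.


Step 1: Add suffix '-able' to 'reach' = 'reachable'
Step 2: Add prefix 'un-' to 'reachable' = 'unreachable'

unreachable


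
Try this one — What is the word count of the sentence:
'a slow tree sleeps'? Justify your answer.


Split into words: a | slow | tree | sleeps = 4 words.

4


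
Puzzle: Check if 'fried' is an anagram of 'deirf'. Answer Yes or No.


Sorted letters of 'fried': 'defir'
Sorted letters of 'deirf': 'defir'
They match.

Yes


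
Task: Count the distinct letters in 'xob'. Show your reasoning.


Unique letters in 'xob': {b, o, x} = 3 distinct letters.

3


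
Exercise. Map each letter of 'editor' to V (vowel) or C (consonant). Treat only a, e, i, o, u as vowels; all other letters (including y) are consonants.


Letter mapping: e = V, d = C, i = V, t = C, o = V, r = C.

VCVCVC


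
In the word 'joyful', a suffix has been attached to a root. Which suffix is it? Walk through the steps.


The word 'joyful' = 'joy' (root) + '-ful' (suffix). The suffix is '-ful'.

ful


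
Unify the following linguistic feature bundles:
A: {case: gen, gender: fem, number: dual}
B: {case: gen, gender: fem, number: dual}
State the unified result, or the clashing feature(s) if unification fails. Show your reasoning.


Compare features:
case: A=gen vs B=gen -> unified: gen
gender: A=fem vs B=fem -> unified: fem
number: A=dual vs B=dual -> unified: dual
No clashes found.

Unified: {case: gen, gender: fem, number: dual}


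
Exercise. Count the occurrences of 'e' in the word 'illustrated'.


Letter 'e' in 'illustrated': found at position(s) 10 = 1 occurrence(s).

1


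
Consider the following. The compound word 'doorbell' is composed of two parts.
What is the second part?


Split 'doorbell' into 'door' + 'bell'. The second part is 'bell'.

bell


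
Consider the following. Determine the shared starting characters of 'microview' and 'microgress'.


Compare from the start: 5 characters match: 'micro'. Mismatch at position 6: 'v' vs 'g'.

micro


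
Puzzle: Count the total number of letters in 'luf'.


Spell out 'luf' and number each letter: l(1), u(2), f(3). Total: 3 letters.

3


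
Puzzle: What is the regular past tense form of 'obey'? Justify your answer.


Apply rule: Add -ed. 'obey' becomes 'obeyed'.

obeyed


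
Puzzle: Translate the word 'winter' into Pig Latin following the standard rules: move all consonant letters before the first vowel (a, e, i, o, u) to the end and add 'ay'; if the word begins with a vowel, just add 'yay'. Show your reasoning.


'winter': move consonant cluster 'w' to end and add 'ay': 'interway'.

interway


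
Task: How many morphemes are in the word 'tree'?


Decomposition: tree (free morpheme) = 1 morpheme(s)

1 morphemes


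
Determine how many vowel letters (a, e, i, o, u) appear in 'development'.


Vowels in 'development': e, e, o, e = 4 vowels.

4


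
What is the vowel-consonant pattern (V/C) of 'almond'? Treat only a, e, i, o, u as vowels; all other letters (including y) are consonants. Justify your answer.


Letter mapping: a = V, l = C, m = C, o = V, n = C, d = C.

VCCVCC


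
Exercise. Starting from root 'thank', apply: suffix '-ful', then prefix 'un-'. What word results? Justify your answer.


Step 1: Add suffix '-ful' to 'thank' = 'thankful'
Step 2: Add prefix 'un-' to 'thankful' = 'unthankful'

unthankful


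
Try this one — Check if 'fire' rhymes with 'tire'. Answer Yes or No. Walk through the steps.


Rime (stressed vowel + following sounds) of 'fire': -ire = /aɪər/
Rime of 'tire': -ire = /aɪər/
/aɪər/ and /aɪər/ are the same ending sound, so the words rhyme.

Yes


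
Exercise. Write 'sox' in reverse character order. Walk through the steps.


Reverse 'sox' character by character: 'xos'.

xos


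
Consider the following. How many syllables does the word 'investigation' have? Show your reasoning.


Break 'investigation' into syllables: in-ves-ti-ga-tion -> in | ves | ti | ga | tion = 5 syllables

5 syllables


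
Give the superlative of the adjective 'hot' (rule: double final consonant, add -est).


Apply superlative formation (double final consonant, add -est): 'hot' -> 'hottest'.

hottest


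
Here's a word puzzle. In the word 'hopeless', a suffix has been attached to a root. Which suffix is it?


The word 'hopeless' = 'hope' (root) + '-less' (suffix). The suffix is '-less'.

less


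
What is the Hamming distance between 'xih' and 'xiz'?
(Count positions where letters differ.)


Alignment:
Position 1: 'x' vs 'x' = match
Position 2: 'i' vs 'i' = match
Position 3: 'h' vs 'z' = DIFFER
Total differences: 1

1


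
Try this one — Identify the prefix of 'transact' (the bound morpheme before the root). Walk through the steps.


The word 'transact' = 'trans' (prefix) + 'act' (root). The prefix is 'trans'.

trans


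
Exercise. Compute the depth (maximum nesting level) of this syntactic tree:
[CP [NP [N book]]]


Count bracket nesting levels:
'[' at pos 0: depth = 1
'[' at pos 4: depth = 2
'[' at pos 8: depth = 3
Maximum depth reached: 3

3


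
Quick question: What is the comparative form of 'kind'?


Apply comparative formation (add -er): 'kind' -> 'kinder'.

kinder


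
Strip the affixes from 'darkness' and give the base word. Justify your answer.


Remove suffix '-ness' from 'darkness' to get root 'dark'.

dark


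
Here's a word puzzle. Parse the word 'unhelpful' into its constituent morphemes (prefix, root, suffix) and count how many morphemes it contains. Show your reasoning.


Step 1: Identify prefix: 'un' (meaning: not/reverse)
Step 2: Identify root: 'help'
Step 3: Identify suffix(es): 'ful'
Decomposition: un- (prefix: not/reverse) + help (root) + -ful (suffix: full of)
Total morphemes: 3

3 morphemes (un- (prefix: not/reverse) + help (root) + -ful (suffix: full of))


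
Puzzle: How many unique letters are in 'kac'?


Unique letters in 'kac': {a, c, k} = 3 distinct letters.

3


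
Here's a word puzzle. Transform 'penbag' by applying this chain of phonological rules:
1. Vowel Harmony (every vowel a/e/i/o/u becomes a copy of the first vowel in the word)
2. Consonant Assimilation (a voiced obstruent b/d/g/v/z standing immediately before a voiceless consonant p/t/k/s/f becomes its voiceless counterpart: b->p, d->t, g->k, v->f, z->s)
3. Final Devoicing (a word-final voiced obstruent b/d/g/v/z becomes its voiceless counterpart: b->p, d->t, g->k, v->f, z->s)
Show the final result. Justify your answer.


Starting form: 'penbag'
Rule 1: Vowel Harmony: all vowels become 'e' (matching first vowel). 'penbag' -> 'penbeg'
Rule 2: Consonant Assimilation: no voiced obstruent (b/d/g/v/z) stands immediately before a voiceless consonant (p/t/k/s/f). No change.
Rule 3: Final Devoicing: word-final voiced obstruent 'g' becomes voiceless 'k'. 'penbeg' -> 'penbek'
Final form: 'penbek'

penbek


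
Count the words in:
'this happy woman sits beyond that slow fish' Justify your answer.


Split into words: this | happy | woman | sits | beyond | that | slow | fish = 8 words.

8


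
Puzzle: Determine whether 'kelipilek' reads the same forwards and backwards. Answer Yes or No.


Forward: 'kelipilek'
Reversed: 'kelipilek'
They are identical.

Yes


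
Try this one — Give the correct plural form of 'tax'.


Apply rule: Add -es (sibilant/fricative ending). 'tax' becomes 'taxes'.

taxes


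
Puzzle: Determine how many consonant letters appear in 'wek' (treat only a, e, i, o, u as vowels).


Consonants in 'wek': w, k = 2 consonants.

2


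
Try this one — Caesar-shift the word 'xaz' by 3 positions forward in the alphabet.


Shift each letter by 3: x -> a, a -> d, z -> c. Result: 'adc'.

adc


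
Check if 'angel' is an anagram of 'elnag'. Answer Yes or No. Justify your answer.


Sorted letters of 'angel': 'aegln'
Sorted letters of 'elnag': 'aegln'
They match.

Yes


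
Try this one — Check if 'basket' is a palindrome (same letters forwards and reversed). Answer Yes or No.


Forward: 'basket'
Reversed: 'teksab'
They differ.

No


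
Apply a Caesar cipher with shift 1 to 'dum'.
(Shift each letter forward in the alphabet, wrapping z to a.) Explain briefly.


Shift each letter by 1: d -> e, u -> v, m -> n. Result: 'evn'.

evn


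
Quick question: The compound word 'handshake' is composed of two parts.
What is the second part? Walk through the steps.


Split 'handshake' into 'hand' + 'shake'. The second part is 'shake'.

shake


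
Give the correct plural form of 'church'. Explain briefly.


Apply rule: Add -es (sibilant/fricative ending). 'church' becomes 'churches'.

churches


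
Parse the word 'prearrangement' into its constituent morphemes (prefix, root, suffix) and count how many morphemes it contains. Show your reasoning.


Step 1: Identify prefix: 'pre' (meaning: before)
Step 2: Identify root: 'arrange'
Step 3: Identify suffix(es): 'ment'
Decomposition: pre- (prefix: before) + arrange (root) + -ment (suffix: action/result)
Total morphemes: 3

3 morphemes (pre- (prefix: before) + arrange (root) + -ment (suffix: action/result))


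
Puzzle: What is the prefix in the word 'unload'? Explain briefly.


The word 'unload' = 'un' (prefix) + 'load' (root). The prefix is 'un'.

un


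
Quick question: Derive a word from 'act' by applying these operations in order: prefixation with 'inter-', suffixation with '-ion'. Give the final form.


Step 1: Add prefix 'inter-' to 'act' = 'interact'
Step 2: Add suffix '-ion' to 'interact' = 'interaction'

interaction


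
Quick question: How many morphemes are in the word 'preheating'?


Decomposition: pre- (prefix) + heat (root) + -ing (suffix) = 3 morpheme(s)

3 morphemes
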